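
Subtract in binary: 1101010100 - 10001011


Align and subtract column by column (LSB to MSB, borrowing when needed):
  1101010100
- 0010001011
  ----------
  col 0: (0 - 0 borrow-in) - 1 → borrow from next column: (0+2) - 1 = 1, borrow out 1
  col 1: (0 - 1 borrow-in) - 1 → borrow from next column: (-1+2) - 1 = 0, borrow out 1
  col 2: (1 - 1 borrow-in) - 0 → 0 - 0 = 0, borrow out 0
  col 3: (0 - 0 borrow-in) - 1 → borrow from next column: (0+2) - 1 = 1, borrow out 1
  col 4: (1 - 1 borrow-in) - 0 → 0 - 0 = 0, borrow out 0
  col 5: (0 - 0 borrow-in) - 0 → 0 - 0 = 0, borrow out 0
  col 6: (1 - 0 borrow-in) - 0 → 1 - 0 = 1, borrow out 0
  col 7: (0 - 0 borrow-in) - 1 → borrow from next column: (0+2) - 1 = 1, borrow out 1
  col 8: (1 - 1 borrow-in) - 0 → 0 - 0 = 0, borrow out 0
  col 9: (1 - 0 borrow-in) - 0 → 1 - 0 = 1, borrow out 0
Reading bits MSB→LSB: 1011001001
Strip leading zeros: 1011001001
= 1011001001


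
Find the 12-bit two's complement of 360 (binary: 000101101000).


Original: 000101101000
Step 1 - Invert all bits: 111010010111
Step 2 - Add 1: 111010010111 + 1
= 111010011000 (represents -360)


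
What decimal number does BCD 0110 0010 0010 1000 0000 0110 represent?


Each 4-bit group → digit:
  0110 → 6
  0010 → 2
  0010 → 2
  1000 → 8
  0000 → 0
  0110 → 6
= 622806


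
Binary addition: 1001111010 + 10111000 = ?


Align and add column by column (LSB to MSB, carry propagating):
  01001111010
+ 00010111000
  -----------
  col 0: 0 + 0 + 0 (carry in) = 0 → bit 0, carry out 0
  col 1: 1 + 0 + 0 (carry in) = 1 → bit 1, carry out 0
  col 2: 0 + 0 + 0 (carry in) = 0 → bit 0, carry out 0
  col 3: 1 + 1 + 0 (carry in) = 2 → bit 0, carry out 1
  col 4: 1 + 1 + 1 (carry in) = 3 → bit 1, carry out 1
  col 5: 1 + 1 + 1 (carry in) = 3 → bit 1, carry out 1
  col 6: 1 + 0 + 1 (carry in) = 2 → bit 0, carry out 1
  col 7: 0 + 1 + 1 (carry in) = 2 → bit 0, carry out 1
  col 8: 0 + 0 + 1 (carry in) = 1 → bit 1, carry out 0
  col 9: 1 + 0 + 0 (carry in) = 1 → bit 1, carry out 0
  col 10: 0 + 0 + 0 (carry in) = 0 → bit 0, carry out 0
Reading bits MSB→LSB: 01100110010
Strip leading zeros: 1100110010
= 1100110010


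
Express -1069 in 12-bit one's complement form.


Original: 010000101101
Invert all bits:
  bit 0: 0 → 1
  bit 1: 1 → 0
  bit 2: 0 → 1
  bit 3: 0 → 1
  bit 4: 0 → 1
  bit 5: 0 → 1
  bit 6: 1 → 0
  bit 7: 0 → 1
  bit 8: 1 → 0
  bit 9: 1 → 0
  bit 10: 0 → 1
  bit 11: 1 → 0
= 101111010010


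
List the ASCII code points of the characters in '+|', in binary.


String: '+|'  (2 characters)
Per-character ASCII lookup:
  '+': special character: '+' = 43 → 101011
  '|': special character: '|' = 124 → 1111100
= 101011 1111100


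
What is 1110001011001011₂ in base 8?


Group into 3-bit groups: 001110001011001011
  001 = 1
  110 = 6
  001 = 1
  011 = 3
  001 = 1
  011 = 3
= 0o161313


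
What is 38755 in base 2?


Divide by 2 repeatedly:
38755 ÷ 2 = 19377 remainder 1
19377 ÷ 2 = 9688 remainder 1
9688 ÷ 2 = 4844 remainder 0
4844 ÷ 2 = 2422 remainder 0
2422 ÷ 2 = 1211 remainder 0
1211 ÷ 2 = 605 remainder 1
605 ÷ 2 = 302 remainder 1
302 ÷ 2 = 151 remainder 0
151 ÷ 2 = 75 remainder 1
75 ÷ 2 = 37 remainder 1
37 ÷ 2 = 18 remainder 1
18 ÷ 2 = 9 remainder 0
9 ÷ 2 = 4 remainder 1
4 ÷ 2 = 2 remainder 0
2 ÷ 2 = 1 remainder 0
1 ÷ 2 = 0 remainder 1
Reading remainders bottom-up:
= 1001011101100011


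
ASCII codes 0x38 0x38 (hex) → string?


Codes (hex): 0x38 0x38
Per-code ASCII lookup:
  0x38 = 56  (range 48-57: digits, 56 - 48 = 8) → '8'
  0x38 = 56  (range 48-57: digits, 56 - 48 = 8) → '8'
= '88'


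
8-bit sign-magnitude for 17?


Sign bit: 0 (positive)
Magnitude: 17 = 0010001
= 00010001


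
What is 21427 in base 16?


Divide by 16 repeatedly:
21427 ÷ 16 = 1339 remainder 3 (3)
1339 ÷ 16 = 83 remainder 11 (B)
83 ÷ 16 = 5 remainder 3 (3)
5 ÷ 16 = 0 remainder 5 (5)
Reading remainders bottom-up:
= 0x53B3


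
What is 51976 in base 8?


Divide by 8 repeatedly:
51976 ÷ 8 = 6497 remainder 0
6497 ÷ 8 = 812 remainder 1
812 ÷ 8 = 101 remainder 4
101 ÷ 8 = 12 remainder 5
12 ÷ 8 = 1 remainder 4
1 ÷ 8 = 0 remainder 1
Reading remainders bottom-up:
= 0o145410


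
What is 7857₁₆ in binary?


Each hex digit → 4 binary bits:
  7 = 0111
  8 = 1000
  5 = 0101
  7 = 0111
Concatenate: 0111 1000 0101 0111
= 0111100001010111


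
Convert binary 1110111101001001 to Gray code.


Binary: 1110111101001001
Gray code: G = B XOR (B >> 1)
B >> 1 = 0111011110100100
1110111101001001 XOR 0111011110100100:
  1 XOR 0 = 1
  1 XOR 1 = 0
  1 XOR 1 = 0
  0 XOR 1 = 1
  1 XOR 0 = 1
  1 XOR 1 = 0
  1 XOR 1 = 0
  1 XOR 1 = 0
  0 XOR 1 = 1
  1 XOR 0 = 1
  0 XOR 1 = 1
  0 XOR 0 = 0
  1 XOR 0 = 1
  0 XOR 1 = 1
  0 XOR 0 = 0
  1 XOR 0 = 1
= 1001100011101101


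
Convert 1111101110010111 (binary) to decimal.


Positional values:
Bit 0: 1 × 2^0 = 1
Bit 1: 1 × 2^1 = 2
Bit 2: 1 × 2^2 = 4
Bit 4: 1 × 2^4 = 16
Bit 7: 1 × 2^7 = 128
Bit 8: 1 × 2^8 = 256
Bit 9: 1 × 2^9 = 512
Bit 11: 1 × 2^11 = 2048
Bit 12: 1 × 2^12 = 4096
Bit 13: 1 × 2^13 = 8192
Bit 14: 1 × 2^14 = 16384
Bit 15: 1 × 2^15 = 32768
Sum = 1 + 2 + 4 + 16 + 128 + 256 + 512 + 2048 + 4096 + 8192 + 16384 + 32768
= 64407


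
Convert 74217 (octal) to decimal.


Positional values:
Position 0: 7 × 8^0 = 7
Position 1: 1 × 8^1 = 8
Position 2: 2 × 8^2 = 128
Position 3: 4 × 8^3 = 2048
Position 4: 7 × 8^4 = 28672
Sum = 7 + 8 + 128 + 2048 + 28672
= 30863


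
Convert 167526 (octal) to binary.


Each octal digit → 3 binary bits:
  1 = 001
  6 = 110
  7 = 111
  5 = 101
  2 = 010
  6 = 110
Concatenate: 001 110 111 101 010 110
= 001110111101010110


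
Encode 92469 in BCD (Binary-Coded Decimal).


Each digit → 4-bit binary:
  9 → 1001
  2 → 0010
  4 → 0100
  6 → 0110
  9 → 1001
= 1001 0010 0100 0110 1001


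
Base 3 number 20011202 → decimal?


Positional values (base 3):
  2 × 3^0 = 2 × 1 = 2
  0 × 3^1 = 0 × 3 = 0
  2 × 3^2 = 2 × 9 = 18
  1 × 3^3 = 1 × 27 = 27
  1 × 3^4 = 1 × 81 = 81
  0 × 3^5 = 0 × 243 = 0
  0 × 3^6 = 0 × 729 = 0
  2 × 3^7 = 2 × 2187 = 4374
Sum = 2 + 0 + 18 + 27 + 81 + 0 + 0 + 4374
= 4502


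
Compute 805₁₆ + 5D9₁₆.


Align and add column by column (LSB to MSB, each column mod 16 with carry):
  0805
+ 05D9
  ----
  col 0: 5(5) + 9(9) + 0 (carry in) = 14 → E(14), carry out 0
  col 1: 0(0) + D(13) + 0 (carry in) = 13 → D(13), carry out 0
  col 2: 8(8) + 5(5) + 0 (carry in) = 13 → D(13), carry out 0
  col 3: 0(0) + 0(0) + 0 (carry in) = 0 → 0(0), carry out 0
Reading digits MSB→LSB: 0DDE
Strip leading zeros: DDE
= 0xDDE


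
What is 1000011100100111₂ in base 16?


Group into 4-bit nibbles: 1000011100100111
  1000 = 8
  0111 = 7
  0010 = 2
  0111 = 7
= 0x8727


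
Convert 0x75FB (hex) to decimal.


Positional values:
Position 0: B × 16^0 = 11 × 1 = 11
Position 1: F × 16^1 = 15 × 16 = 240
Position 2: 5 × 16^2 = 5 × 256 = 1280
Position 3: 7 × 16^3 = 7 × 4096 = 28672
Sum = 11 + 240 + 1280 + 28672
= 30203


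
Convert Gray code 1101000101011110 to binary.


Gray code: 1101000101011110
MSB stays the same: 1
Each subsequent bit = prev_binary XOR current_gray:
  B[1] = 1 XOR 1 = 0
  B[2] = 0 XOR 0 = 0
  B[3] = 0 XOR 1 = 1
  B[4] = 1 XOR 0 = 1
  B[5] = 1 XOR 0 = 1
  B[6] = 1 XOR 0 = 1
  B[7] = 1 XOR 1 = 0
  B[8] = 0 XOR 0 = 0
  B[9] = 0 XOR 1 = 1
  B[10] = 1 XOR 0 = 1
  B[11] = 1 XOR 1 = 0
  B[12] = 0 XOR 1 = 1
  B[13] = 1 XOR 1 = 0
  B[14] = 0 XOR 1 = 1
  B[15] = 1 XOR 0 = 1
= 1001111001101011 (40555 decimal)


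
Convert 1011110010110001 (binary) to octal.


Group into 3-bit groups: 001011110010110001
  001 = 1
  011 = 3
  110 = 6
  010 = 2
  110 = 6
  001 = 1
= 0o136261


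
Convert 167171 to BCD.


Each digit → 4-bit binary:
  1 → 0001
  6 → 0110
  7 → 0111
  1 → 0001
  7 → 0111
  1 → 0001
= 0001 0110 0111 0001 0111 0001


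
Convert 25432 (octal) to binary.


Each octal digit → 3 binary bits:
  2 = 010
  5 = 101
  4 = 100
  3 = 011
  2 = 010
Concatenate: 010 101 100 011 010
= 010101100011010


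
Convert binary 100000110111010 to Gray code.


Binary: 100000110111010
Gray code: G = B XOR (B >> 1)
B >> 1 = 010000011011101
100000110111010 XOR 010000011011101:
  1 XOR 0 = 1
  0 XOR 1 = 1
  0 XOR 0 = 0
  0 XOR 0 = 0
  0 XOR 0 = 0
  0 XOR 0 = 0
  1 XOR 0 = 1
  1 XOR 1 = 0
  0 XOR 1 = 1
  1 XOR 0 = 1
  1 XOR 1 = 0
  1 XOR 1 = 0
  0 XOR 1 = 1
  1 XOR 0 = 1
  0 XOR 1 = 1
= 110000101100111


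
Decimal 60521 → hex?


Divide by 16 repeatedly:
60521 ÷ 16 = 3782 remainder 9 (9)
3782 ÷ 16 = 236 remainder 6 (6)
236 ÷ 16 = 14 remainder 12 (C)
14 ÷ 16 = 0 remainder 14 (E)
Reading remainders bottom-up:
= 0xEC69


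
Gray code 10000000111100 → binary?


Gray code: 10000000111100
MSB stays the same: 1
Each subsequent bit = prev_binary XOR current_gray:
  B[1] = 1 XOR 0 = 1
  B[2] = 1 XOR 0 = 1
  B[3] = 1 XOR 0 = 1
  B[4] = 1 XOR 0 = 1
  B[5] = 1 XOR 0 = 1
  B[6] = 1 XOR 0 = 1
  B[7] = 1 XOR 0 = 1
  B[8] = 1 XOR 1 = 0
  B[9] = 0 XOR 1 = 1
  B[10] = 1 XOR 1 = 0
  B[11] = 0 XOR 1 = 1
  B[12] = 1 XOR 0 = 1
  B[13] = 1 XOR 0 = 1
= 11111111010111 (16343 decimal)


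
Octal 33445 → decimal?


Positional values:
Position 0: 5 × 8^0 = 5
Position 1: 4 × 8^1 = 32
Position 2: 4 × 8^2 = 256
Position 3: 3 × 8^3 = 1536
Position 4: 3 × 8^4 = 12288
Sum = 5 + 32 + 256 + 1536 + 12288
= 14117


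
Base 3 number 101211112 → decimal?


Positional values (base 3):
  2 × 3^0 = 2 × 1 = 2
  1 × 3^1 = 1 × 3 = 3
  1 × 3^2 = 1 × 9 = 9
  1 × 3^3 = 1 × 27 = 27
  1 × 3^4 = 1 × 81 = 81
  2 × 3^5 = 2 × 243 = 486
  1 × 3^6 = 1 × 729 = 729
  0 × 3^7 = 0 × 2187 = 0
  1 × 3^8 = 1 × 6561 = 6561
Sum = 2 + 3 + 9 + 27 + 81 + 486 + 729 + 0 + 6561
= 7898


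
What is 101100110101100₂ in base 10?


Positional values:
Bit 2: 1 × 2^2 = 4
Bit 3: 1 × 2^3 = 8
Bit 5: 1 × 2^5 = 32
Bit 7: 1 × 2^7 = 128
Bit 8: 1 × 2^8 = 256
Bit 11: 1 × 2^11 = 2048
Bit 12: 1 × 2^12 = 4096
Bit 14: 1 × 2^14 = 16384
Sum = 4 + 8 + 32 + 128 + 256 + 2048 + 4096 + 16384
= 22956


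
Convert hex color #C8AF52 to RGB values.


Hex: #C8AF52
R = C8₁₆ = 200
G = AF₁₆ = 175
B = 52₁₆ = 82
= RGB(200, 175, 82)


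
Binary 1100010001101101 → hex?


Group into 4-bit nibbles: 1100010001101101
  1100 = C
  0100 = 4
  0110 = 6
  1101 = D
= 0xC46D


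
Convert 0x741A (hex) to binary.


Each hex digit → 4 binary bits:
  7 = 0111
  4 = 0100
  1 = 0001
  A = 1010
Concatenate: 0111 0100 0001 1010
= 0111010000011010


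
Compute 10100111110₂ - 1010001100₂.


Align and subtract column by column (LSB to MSB, borrowing when needed):
  10100111110
- 01010001100
  -----------
  col 0: (0 - 0 borrow-in) - 0 → 0 - 0 = 0, borrow out 0
  col 1: (1 - 0 borrow-in) - 0 → 1 - 0 = 1, borrow out 0
  col 2: (1 - 0 borrow-in) - 1 → 1 - 1 = 0, borrow out 0
  col 3: (1 - 0 borrow-in) - 1 → 1 - 1 = 0, borrow out 0
  col 4: (1 - 0 borrow-in) - 0 → 1 - 0 = 1, borrow out 0
  col 5: (1 - 0 borrow-in) - 0 → 1 - 0 = 1, borrow out 0
  col 6: (0 - 0 borrow-in) - 0 → 0 - 0 = 0, borrow out 0
  col 7: (0 - 0 borrow-in) - 1 → borrow from next column: (0+2) - 1 = 1, borrow out 1
  col 8: (1 - 1 borrow-in) - 0 → 0 - 0 = 0, borrow out 0
  col 9: (0 - 0 borrow-in) - 1 → borrow from next column: (0+2) - 1 = 1, borrow out 1
  col 10: (1 - 1 borrow-in) - 0 → 0 - 0 = 0, borrow out 0
Reading bits MSB→LSB: 01010110010
Strip leading zeros: 1010110010
= 1010110010


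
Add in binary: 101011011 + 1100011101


Align and add column by column (LSB to MSB, carry propagating):
  00101011011
+ 01100011101
  -----------
  col 0: 1 + 1 + 0 (carry in) = 2 → bit 0, carry out 1
  col 1: 1 + 0 + 1 (carry in) = 2 → bit 0, carry out 1
  col 2: 0 + 1 + 1 (carry in) = 2 → bit 0, carry out 1
  col 3: 1 + 1 + 1 (carry in) = 3 → bit 1, carry out 1
  col 4: 1 + 1 + 1 (carry in) = 3 → bit 1, carry out 1
  col 5: 0 + 0 + 1 (carry in) = 1 → bit 1, carry out 0
  col 6: 1 + 0 + 0 (carry in) = 1 → bit 1, carry out 0
  col 7: 0 + 0 + 0 (carry in) = 0 → bit 0, carry out 0
  col 8: 1 + 1 + 0 (carry in) = 2 → bit 0, carry out 1
  col 9: 0 + 1 + 1 (carry in) = 2 → bit 0, carry out 1
  col 10: 0 + 0 + 1 (carry in) = 1 → bit 1, carry out 0
Reading bits MSB→LSB: 10001111000
Strip leading zeros: 10001111000
= 10001111000


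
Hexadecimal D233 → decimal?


Positional values:
Position 0: 3 × 16^0 = 3 × 1 = 3
Position 1: 3 × 16^1 = 3 × 16 = 48
Position 2: 2 × 16^2 = 2 × 256 = 512
Position 3: D × 16^3 = 13 × 4096 = 53248
Sum = 3 + 48 + 512 + 53248
= 53811


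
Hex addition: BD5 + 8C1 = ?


Align and add column by column (LSB to MSB, each column mod 16 with carry):
  0BD5
+ 08C1
  ----
  col 0: 5(5) + 1(1) + 0 (carry in) = 6 → 6(6), carry out 0
  col 1: D(13) + C(12) + 0 (carry in) = 25 → 9(9), carry out 1
  col 2: B(11) + 8(8) + 1 (carry in) = 20 → 4(4), carry out 1
  col 3: 0(0) + 0(0) + 1 (carry in) = 1 → 1(1), carry out 0
Reading digits MSB→LSB: 1496
Strip leading zeros: 1496
= 0x1496


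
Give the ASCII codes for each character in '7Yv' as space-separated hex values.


String: '7Yv'  (3 characters)
Per-character ASCII lookup:
  '7': digits start at 48: '7' = 48 + 7 = 55 → 0x37
  'Y': uppercase starts at 65: 'Y' = 65 + 24 = 89 → 0x59
  'v': lowercase starts at 97: 'v' = 97 + 21 = 118 → 0x76
= 0x37 0x59 0x76


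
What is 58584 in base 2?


Divide by 2 repeatedly:
58584 ÷ 2 = 29292 remainder 0
29292 ÷ 2 = 14646 remainder 0
14646 ÷ 2 = 7323 remainder 0
7323 ÷ 2 = 3661 remainder 1
3661 ÷ 2 = 1830 remainder 1
1830 ÷ 2 = 915 remainder 0
915 ÷ 2 = 457 remainder 1
457 ÷ 2 = 228 remainder 1
228 ÷ 2 = 114 remainder 0
114 ÷ 2 = 57 remainder 0
57 ÷ 2 = 28 remainder 1
28 ÷ 2 = 14 remainder 0
14 ÷ 2 = 7 remainder 0
7 ÷ 2 = 3 remainder 1
3 ÷ 2 = 1 remainder 1
1 ÷ 2 = 0 remainder 1
Reading remainders bottom-up:
= 1110010011011000


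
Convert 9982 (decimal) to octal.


Divide by 8 repeatedly:
9982 ÷ 8 = 1247 remainder 6
1247 ÷ 8 = 155 remainder 7
155 ÷ 8 = 19 remainder 3
19 ÷ 8 = 2 remainder 3
2 ÷ 8 = 0 remainder 2
Reading remainders bottom-up:
= 0o23376


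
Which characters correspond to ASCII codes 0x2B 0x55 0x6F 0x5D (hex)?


Codes (hex): 0x2B 0x55 0x6F 0x5D
Per-code ASCII lookup:
  0x2B = 43  (special character) → '+'
  0x55 = 85  (range 65-90: uppercase, 85 - 65 = 20) → 'U'
  0x6F = 111  (range 97-122: lowercase, 111 - 97 = 14) → 'o'
  0x5D = 93  (special character) → ']'
= '+Uo]'


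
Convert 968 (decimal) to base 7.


Divide by 7 repeatedly:
968 ÷ 7 = 138 remainder 2
138 ÷ 7 = 19 remainder 5
19 ÷ 7 = 2 remainder 5
2 ÷ 7 = 0 remainder 2
Reading remainders bottom-up:
= 2552


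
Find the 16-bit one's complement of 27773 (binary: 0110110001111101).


Original: 0110110001111101
Invert all bits:
  bit 0: 0 → 1
  bit 1: 1 → 0
  bit 2: 1 → 0
  bit 3: 0 → 1
  bit 4: 1 → 0
  bit 5: 1 → 0
  bit 6: 0 → 1
  bit 7: 0 → 1
  bit 8: 0 → 1
  bit 9: 1 → 0
  bit 10: 1 → 0
  bit 11: 1 → 0
  bit 12: 1 → 0
  bit 13: 1 → 0
  bit 14: 0 → 1
  bit 15: 1 → 0
= 1001001110000010


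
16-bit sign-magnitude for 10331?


Sign bit: 0 (positive)
Magnitude: 10331 = 010100001011011
= 0010100001011011


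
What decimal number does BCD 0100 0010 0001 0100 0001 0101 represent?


Each 4-bit group → digit:
  0100 → 4
  0010 → 2
  0001 → 1
  0100 → 4
  0001 → 1
  0101 → 5
= 421415


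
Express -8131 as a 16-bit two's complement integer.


Original: 0001111111000011
Step 1 - Invert all bits: 1110000000111100
Step 2 - Add 1: 1110000000111100 + 1
= 1110000000111101 (represents -8131)


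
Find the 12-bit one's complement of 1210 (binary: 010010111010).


Original: 010010111010
Invert all bits:
  bit 0: 0 → 1
  bit 1: 1 → 0
  bit 2: 0 → 1
  bit 3: 0 → 1
  bit 4: 1 → 0
  bit 5: 0 → 1
  bit 6: 1 → 0
  bit 7: 1 → 0
  bit 8: 1 → 0
  bit 9: 0 → 1
  bit 10: 1 → 0
  bit 11: 0 → 1
= 101101000101


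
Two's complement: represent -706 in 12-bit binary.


Original: 001011000010
Step 1 - Invert all bits: 110100111101
Step 2 - Add 1: 110100111101 + 1
= 110100111110 (represents -706)


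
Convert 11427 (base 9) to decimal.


Positional values (base 9):
  7 × 9^0 = 7 × 1 = 7
  2 × 9^1 = 2 × 9 = 18
  4 × 9^2 = 4 × 81 = 324
  1 × 9^3 = 1 × 729 = 729
  1 × 9^4 = 1 × 6561 = 6561
Sum = 7 + 18 + 324 + 729 + 6561
= 7639


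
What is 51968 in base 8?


Divide by 8 repeatedly:
51968 ÷ 8 = 6496 remainder 0
6496 ÷ 8 = 812 remainder 0
812 ÷ 8 = 101 remainder 4
101 ÷ 8 = 12 remainder 5
12 ÷ 8 = 1 remainder 4
1 ÷ 8 = 0 remainder 1
Reading remainders bottom-up:
= 0o145400


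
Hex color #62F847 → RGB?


Hex: #62F847
R = 62₁₆ = 98
G = F8₁₆ = 248
B = 47₁₆ = 71
= RGB(98, 248, 71)


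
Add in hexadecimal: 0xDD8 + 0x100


Align and add column by column (LSB to MSB, each column mod 16 with carry):
  0DD8
+ 0100
  ----
  col 0: 8(8) + 0(0) + 0 (carry in) = 8 → 8(8), carry out 0
  col 1: D(13) + 0(0) + 0 (carry in) = 13 → D(13), carry out 0
  col 2: D(13) + 1(1) + 0 (carry in) = 14 → E(14), carry out 0
  col 3: 0(0) + 0(0) + 0 (carry in) = 0 → 0(0), carry out 0
Reading digits MSB→LSB: 0ED8
Strip leading zeros: ED8
= 0xED8


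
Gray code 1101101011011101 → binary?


Gray code: 1101101011011101
MSB stays the same: 1
Each subsequent bit = prev_binary XOR current_gray:
  B[1] = 1 XOR 1 = 0
  B[2] = 0 XOR 0 = 0
  B[3] = 0 XOR 1 = 1
  B[4] = 1 XOR 1 = 0
  B[5] = 0 XOR 0 = 0
  B[6] = 0 XOR 1 = 1
  B[7] = 1 XOR 0 = 1
  B[8] = 1 XOR 1 = 0
  B[9] = 0 XOR 1 = 1
  B[10] = 1 XOR 0 = 1
  B[11] = 1 XOR 1 = 0
  B[12] = 0 XOR 1 = 1
  B[13] = 1 XOR 1 = 0
  B[14] = 0 XOR 0 = 0
  B[15] = 0 XOR 1 = 1
= 1001001101101001 (37737 decimal)


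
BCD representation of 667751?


Each digit → 4-bit binary:
  6 → 0110
  6 → 0110
  7 → 0111
  7 → 0111
  5 → 0101
  1 → 0001
= 0110 0110 0111 0111 0101 0001


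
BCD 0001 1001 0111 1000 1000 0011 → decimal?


Each 4-bit group → digit:
  0001 → 1
  1001 → 9
  0111 → 7
  1000 → 8
  1000 → 8
  0011 → 3
= 197883


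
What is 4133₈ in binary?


Each octal digit → 3 binary bits:
  4 = 100
  1 = 001
  3 = 011
  3 = 011
Concatenate: 100 001 011 011
= 100001011011


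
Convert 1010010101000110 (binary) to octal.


Group into 3-bit groups: 001010010101000110
  001 = 1
  010 = 2
  010 = 2
  101 = 5
  000 = 0
  110 = 6
= 0o122506


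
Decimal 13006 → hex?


Divide by 16 repeatedly:
13006 ÷ 16 = 812 remainder 14 (E)
812 ÷ 16 = 50 remainder 12 (C)
50 ÷ 16 = 3 remainder 2 (2)
3 ÷ 16 = 0 remainder 3 (3)
Reading remainders bottom-up:
= 0x32CE


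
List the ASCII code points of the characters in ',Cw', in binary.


String: ',Cw'  (3 characters)
Per-character ASCII lookup:
  ',': special character: ',' = 44 → 101100
  'C': uppercase starts at 65: 'C' = 65 + 2 = 67 → 1000011
  'w': lowercase starts at 97: 'w' = 97 + 22 = 119 → 1110111
= 101100 1000011 1110111


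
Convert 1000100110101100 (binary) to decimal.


Positional values:
Bit 2: 1 × 2^2 = 4
Bit 3: 1 × 2^3 = 8
Bit 5: 1 × 2^5 = 32
Bit 7: 1 × 2^7 = 128
Bit 8: 1 × 2^8 = 256
Bit 11: 1 × 2^11 = 2048
Bit 15: 1 × 2^15 = 32768
Sum = 4 + 8 + 32 + 128 + 256 + 2048 + 32768
= 35244


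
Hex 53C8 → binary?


Each hex digit → 4 binary bits:
  5 = 0101
  3 = 0011
  C = 1100
  8 = 1000
Concatenate: 0101 0011 1100 1000
= 0101001111001000


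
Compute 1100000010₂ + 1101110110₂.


Align and add column by column (LSB to MSB, carry propagating):
  01100000010
+ 01101110110
  -----------
  col 0: 0 + 0 + 0 (carry in) = 0 → bit 0, carry out 0
  col 1: 1 + 1 + 0 (carry in) = 2 → bit 0, carry out 1
  col 2: 0 + 1 + 1 (carry in) = 2 → bit 0, carry out 1
  col 3: 0 + 0 + 1 (carry in) = 1 → bit 1, carry out 0
  col 4: 0 + 1 + 0 (carry in) = 1 → bit 1, carry out 0
  col 5: 0 + 1 + 0 (carry in) = 1 → bit 1, carry out 0
  col 6: 0 + 1 + 0 (carry in) = 1 → bit 1, carry out 0
  col 7: 0 + 0 + 0 (carry in) = 0 → bit 0, carry out 0
  col 8: 1 + 1 + 0 (carry in) = 2 → bit 0, carry out 1
  col 9: 1 + 1 + 1 (carry in) = 3 → bit 1, carry out 1
  col 10: 0 + 0 + 1 (carry in) = 1 → bit 1, carry out 0
Reading bits MSB→LSB: 11001111000
Strip leading zeros: 11001111000
= 11001111000


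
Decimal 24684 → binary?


Divide by 2 repeatedly:
24684 ÷ 2 = 12342 remainder 0
12342 ÷ 2 = 6171 remainder 0
6171 ÷ 2 = 3085 remainder 1
3085 ÷ 2 = 1542 remainder 1
1542 ÷ 2 = 771 remainder 0
771 ÷ 2 = 385 remainder 1
385 ÷ 2 = 192 remainder 1
192 ÷ 2 = 96 remainder 0
96 ÷ 2 = 48 remainder 0
48 ÷ 2 = 24 remainder 0
24 ÷ 2 = 12 remainder 0
12 ÷ 2 = 6 remainder 0
6 ÷ 2 = 3 remainder 0
3 ÷ 2 = 1 remainder 1
1 ÷ 2 = 0 remainder 1
Reading remainders bottom-up:
= 110000001101100


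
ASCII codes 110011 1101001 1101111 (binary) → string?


Codes (binary): 110011 1101001 1101111
Per-code ASCII lookup:
  110011 = 51  (range 48-57: digits, 51 - 48 = 3) → '3'
  1101001 = 105  (range 97-122: lowercase, 105 - 97 = 8) → 'i'
  1101111 = 111  (range 97-122: lowercase, 111 - 97 = 14) → 'o'
= '3io'


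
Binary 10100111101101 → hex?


Group into 4-bit nibbles: 0010100111101101
  0010 = 2
  1001 = 9
  1110 = E
  1101 = D
= 0x29ED


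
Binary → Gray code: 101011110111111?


Binary: 101011110111111
Gray code: G = B XOR (B >> 1)
B >> 1 = 010101111011111
101011110111111 XOR 010101111011111:
  1 XOR 0 = 1
  0 XOR 1 = 1
  1 XOR 0 = 1
  0 XOR 1 = 1
  1 XOR 0 = 1
  1 XOR 1 = 0
  1 XOR 1 = 0
  1 XOR 1 = 0
  0 XOR 1 = 1
  1 XOR 0 = 1
  1 XOR 1 = 0
  1 XOR 1 = 0
  1 XOR 1 = 0
  1 XOR 1 = 0
  1 XOR 1 = 0
= 111110001100000


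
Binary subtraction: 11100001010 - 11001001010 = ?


Align and subtract column by column (LSB to MSB, borrowing when needed):
  11100001010
- 11001001010
  -----------
  col 0: (0 - 0 borrow-in) - 0 → 0 - 0 = 0, borrow out 0
  col 1: (1 - 0 borrow-in) - 1 → 1 - 1 = 0, borrow out 0
  col 2: (0 - 0 borrow-in) - 0 → 0 - 0 = 0, borrow out 0
  col 3: (1 - 0 borrow-in) - 1 → 1 - 1 = 0, borrow out 0
  col 4: (0 - 0 borrow-in) - 0 → 0 - 0 = 0, borrow out 0
  col 5: (0 - 0 borrow-in) - 0 → 0 - 0 = 0, borrow out 0
  col 6: (0 - 0 borrow-in) - 1 → borrow from next column: (0+2) - 1 = 1, borrow out 1
  col 7: (0 - 1 borrow-in) - 0 → borrow from next column: (-1+2) - 0 = 1, borrow out 1
  col 8: (1 - 1 borrow-in) - 0 → 0 - 0 = 0, borrow out 0
  col 9: (1 - 0 borrow-in) - 1 → 1 - 1 = 0, borrow out 0
  col 10: (1 - 0 borrow-in) - 1 → 1 - 1 = 0, borrow out 0
Reading bits MSB→LSB: 00011000000
Strip leading zeros: 11000000
= 11000000


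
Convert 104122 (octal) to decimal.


Positional values:
Position 0: 2 × 8^0 = 2
Position 1: 2 × 8^1 = 16
Position 2: 1 × 8^2 = 64
Position 3: 4 × 8^3 = 2048
Position 4: 0 × 8^4 = 0
Position 5: 1 × 8^5 = 32768
Sum = 2 + 16 + 64 + 2048 + 0 + 32768
= 34898


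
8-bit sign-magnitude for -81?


Sign bit: 1 (negative)
Magnitude: 81 = 1010001
= 11010001


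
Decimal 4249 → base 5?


Divide by 5 repeatedly:
4249 ÷ 5 = 849 remainder 4
849 ÷ 5 = 169 remainder 4
169 ÷ 5 = 33 remainder 4
33 ÷ 5 = 6 remainder 3
6 ÷ 5 = 1 remainder 1
1 ÷ 5 = 0 remainder 1
Reading remainders bottom-up:
= 113444


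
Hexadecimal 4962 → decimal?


Positional values:
Position 0: 2 × 16^0 = 2 × 1 = 2
Position 1: 6 × 16^1 = 6 × 16 = 96
Position 2: 9 × 16^2 = 9 × 256 = 2304
Position 3: 4 × 16^3 = 4 × 4096 = 16384
Sum = 2 + 96 + 2304 + 16384
= 18786


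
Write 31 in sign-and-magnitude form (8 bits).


Sign bit: 0 (positive)
Magnitude: 31 = 0011111
= 00011111


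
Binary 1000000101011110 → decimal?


Positional values:
Bit 1: 1 × 2^1 = 2
Bit 2: 1 × 2^2 = 4
Bit 3: 1 × 2^3 = 8
Bit 4: 1 × 2^4 = 16
Bit 6: 1 × 2^6 = 64
Bit 8: 1 × 2^8 = 256
Bit 15: 1 × 2^15 = 32768
Sum = 2 + 4 + 8 + 16 + 64 + 256 + 32768
= 33118


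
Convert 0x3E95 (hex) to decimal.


Positional values:
Position 0: 5 × 16^0 = 5 × 1 = 5
Position 1: 9 × 16^1 = 9 × 16 = 144
Position 2: E × 16^2 = 14 × 256 = 3584
Position 3: 3 × 16^3 = 3 × 4096 = 12288
Sum = 5 + 144 + 3584 + 12288
= 16021


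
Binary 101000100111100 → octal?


Group into 3-bit groups: 101000100111100
  101 = 5
  000 = 0
  100 = 4
  111 = 7
  100 = 4
= 0o50474


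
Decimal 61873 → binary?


Divide by 2 repeatedly:
61873 ÷ 2 = 30936 remainder 1
30936 ÷ 2 = 15468 remainder 0
15468 ÷ 2 = 7734 remainder 0
7734 ÷ 2 = 3867 remainder 0
3867 ÷ 2 = 1933 remainder 1
1933 ÷ 2 = 966 remainder 1
966 ÷ 2 = 483 remainder 0
483 ÷ 2 = 241 remainder 1
241 ÷ 2 = 120 remainder 1
120 ÷ 2 = 60 remainder 0
60 ÷ 2 = 30 remainder 0
30 ÷ 2 = 15 remainder 0
15 ÷ 2 = 7 remainder 1
7 ÷ 2 = 3 remainder 1
3 ÷ 2 = 1 remainder 1
1 ÷ 2 = 0 remainder 1
Reading remainders bottom-up:
= 1111000110110001


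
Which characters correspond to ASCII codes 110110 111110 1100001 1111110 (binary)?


Codes (binary): 110110 111110 1100001 1111110
Per-code ASCII lookup:
  110110 = 54  (range 48-57: digits, 54 - 48 = 6) → '6'
  111110 = 62  (special character) → '>'
  1100001 = 97  (range 97-122: lowercase, 97 - 97 = 0) → 'a'
  1111110 = 126  (special character) → '~'
= '6>a~'


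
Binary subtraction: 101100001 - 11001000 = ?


Align and subtract column by column (LSB to MSB, borrowing when needed):
  101100001
- 011001000
  ---------
  col 0: (1 - 0 borrow-in) - 0 → 1 - 0 = 1, borrow out 0
  col 1: (0 - 0 borrow-in) - 0 → 0 - 0 = 0, borrow out 0
  col 2: (0 - 0 borrow-in) - 0 → 0 - 0 = 0, borrow out 0
  col 3: (0 - 0 borrow-in) - 1 → borrow from next column: (0+2) - 1 = 1, borrow out 1
  col 4: (0 - 1 borrow-in) - 0 → borrow from next column: (-1+2) - 0 = 1, borrow out 1
  col 5: (1 - 1 borrow-in) - 0 → 0 - 0 = 0, borrow out 0
  col 6: (1 - 0 borrow-in) - 1 → 1 - 1 = 0, borrow out 0
  col 7: (0 - 0 borrow-in) - 1 → borrow from next column: (0+2) - 1 = 1, borrow out 1
  col 8: (1 - 1 borrow-in) - 0 → 0 - 0 = 0, borrow out 0
Reading bits MSB→LSB: 010011001
Strip leading zeros: 10011001
= 10011001


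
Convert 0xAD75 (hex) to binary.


Each hex digit → 4 binary bits:
  A = 1010
  D = 1101
  7 = 0111
  5 = 0101
Concatenate: 1010 1101 0111 0101
= 1010110101110101


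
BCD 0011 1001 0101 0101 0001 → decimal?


Each 4-bit group → digit:
  0011 → 3
  1001 → 9
  0101 → 5
  0101 → 5
  0001 → 1
= 39551


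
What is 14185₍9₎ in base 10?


Positional values (base 9):
  5 × 9^0 = 5 × 1 = 5
  8 × 9^1 = 8 × 9 = 72
  1 × 9^2 = 1 × 81 = 81
  4 × 9^3 = 4 × 729 = 2916
  1 × 9^4 = 1 × 6561 = 6561
Sum = 5 + 72 + 81 + 2916 + 6561
= 9635


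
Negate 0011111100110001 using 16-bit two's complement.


Original: 0011111100110001
Step 1 - Invert all bits: 1100000011001110
Step 2 - Add 1: 1100000011001110 + 1
= 1100000011001111 (represents -16177)


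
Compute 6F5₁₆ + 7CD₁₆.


Align and add column by column (LSB to MSB, each column mod 16 with carry):
  06F5
+ 07CD
  ----
  col 0: 5(5) + D(13) + 0 (carry in) = 18 → 2(2), carry out 1
  col 1: F(15) + C(12) + 1 (carry in) = 28 → C(12), carry out 1
  col 2: 6(6) + 7(7) + 1 (carry in) = 14 → E(14), carry out 0
  col 3: 0(0) + 0(0) + 0 (carry in) = 0 → 0(0), carry out 0
Reading digits MSB→LSB: 0EC2
Strip leading zeros: EC2
= 0xEC2


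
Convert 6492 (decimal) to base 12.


Divide by 12 repeatedly:
6492 ÷ 12 = 541 remainder 0
541 ÷ 12 = 45 remainder 1
45 ÷ 12 = 3 remainder 9
3 ÷ 12 = 0 remainder 3
Reading remainders bottom-up:
= 3910


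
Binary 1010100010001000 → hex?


Group into 4-bit nibbles: 1010100010001000
  1010 = A
  1000 = 8
  1000 = 8
  1000 = 8
= 0xA888


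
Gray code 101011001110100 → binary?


Gray code: 101011001110100
MSB stays the same: 1
Each subsequent bit = prev_binary XOR current_gray:
  B[1] = 1 XOR 0 = 1
  B[2] = 1 XOR 1 = 0
  B[3] = 0 XOR 0 = 0
  B[4] = 0 XOR 1 = 1
  B[5] = 1 XOR 1 = 0
  B[6] = 0 XOR 0 = 0
  B[7] = 0 XOR 0 = 0
  B[8] = 0 XOR 1 = 1
  B[9] = 1 XOR 1 = 0
  B[10] = 0 XOR 1 = 1
  B[11] = 1 XOR 0 = 1
  B[12] = 1 XOR 1 = 0
  B[13] = 0 XOR 0 = 0
  B[14] = 0 XOR 0 = 0
= 110010001011000 (25688 decimal)


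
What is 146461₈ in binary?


Each octal digit → 3 binary bits:
  1 = 001
  4 = 100
  6 = 110
  4 = 100
  6 = 110
  1 = 001
Concatenate: 001 100 110 100 110 001
= 001100110100110001


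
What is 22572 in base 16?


Divide by 16 repeatedly:
22572 ÷ 16 = 1410 remainder 12 (C)
1410 ÷ 16 = 88 remainder 2 (2)
88 ÷ 16 = 5 remainder 8 (8)
5 ÷ 16 = 0 remainder 5 (5)
Reading remainders bottom-up:
= 0x582C


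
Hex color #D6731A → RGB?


Hex: #D6731A
R = D6₁₆ = 214
G = 73₁₆ = 115
B = 1A₁₆ = 26
= RGB(214, 115, 26)


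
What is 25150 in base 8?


Divide by 8 repeatedly:
25150 ÷ 8 = 3143 remainder 6
3143 ÷ 8 = 392 remainder 7
392 ÷ 8 = 49 remainder 0
49 ÷ 8 = 6 remainder 1
6 ÷ 8 = 0 remainder 6
Reading remainders bottom-up:
= 0o61076


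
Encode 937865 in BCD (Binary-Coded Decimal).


Each digit → 4-bit binary:
  9 → 1001
  3 → 0011
  7 → 0111
  8 → 1000
  6 → 0110
  5 → 0101
= 1001 0011 0111 1000 0110 0101


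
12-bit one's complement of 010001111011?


Original: 010001111011
Invert all bits:
  bit 0: 0 → 1
  bit 1: 1 → 0
  bit 2: 0 → 1
  bit 3: 0 → 1
  bit 4: 0 → 1
  bit 5: 1 → 0
  bit 6: 1 → 0
  bit 7: 1 → 0
  bit 8: 1 → 0
  bit 9: 0 → 1
  bit 10: 1 → 0
  bit 11: 1 → 0
= 101110000100


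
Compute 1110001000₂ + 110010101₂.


Align and add column by column (LSB to MSB, carry propagating):
  01110001000
+ 00110010101
  -----------
  col 0: 0 + 1 + 0 (carry in) = 1 → bit 1, carry out 0
  col 1: 0 + 0 + 0 (carry in) = 0 → bit 0, carry out 0
  col 2: 0 + 1 + 0 (carry in) = 1 → bit 1, carry out 0
  col 3: 1 + 0 + 0 (carry in) = 1 → bit 1, carry out 0
  col 4: 0 + 1 + 0 (carry in) = 1 → bit 1, carry out 0
  col 5: 0 + 0 + 0 (carry in) = 0 → bit 0, carry out 0
  col 6: 0 + 0 + 0 (carry in) = 0 → bit 0, carry out 0
  col 7: 1 + 1 + 0 (carry in) = 2 → bit 0, carry out 1
  col 8: 1 + 1 + 1 (carry in) = 3 → bit 1, carry out 1
  col 9: 1 + 0 + 1 (carry in) = 2 → bit 0, carry out 1
  col 10: 0 + 0 + 1 (carry in) = 1 → bit 1, carry out 0
Reading bits MSB→LSB: 10100011101
Strip leading zeros: 10100011101
= 10100011101


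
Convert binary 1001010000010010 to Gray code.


Binary: 1001010000010010
Gray code: G = B XOR (B >> 1)
B >> 1 = 0100101000001001
1001010000010010 XOR 0100101000001001:
  1 XOR 0 = 1
  0 XOR 1 = 1
  0 XOR 0 = 0
  1 XOR 0 = 1
  0 XOR 1 = 1
  1 XOR 0 = 1
  0 XOR 1 = 1
  0 XOR 0 = 0
  0 XOR 0 = 0
  0 XOR 0 = 0
  0 XOR 0 = 0
  1 XOR 0 = 1
  0 XOR 1 = 1
  0 XOR 0 = 0
  1 XOR 0 = 1
  0 XOR 1 = 1
= 1101111000011011


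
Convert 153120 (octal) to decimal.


Positional values:
Position 0: 0 × 8^0 = 0
Position 1: 2 × 8^1 = 16
Position 2: 1 × 8^2 = 64
Position 3: 3 × 8^3 = 1536
Position 4: 5 × 8^4 = 20480
Position 5: 1 × 8^5 = 32768
Sum = 0 + 16 + 64 + 1536 + 20480 + 32768
= 54864


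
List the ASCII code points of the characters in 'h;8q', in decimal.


String: 'h;8q'  (4 characters)
Per-character ASCII lookup:
  'h': lowercase starts at 97: 'h' = 97 + 7 = 104
  ';': special character: ';' = 59
  '8': digits start at 48: '8' = 48 + 8 = 56
  'q': lowercase starts at 97: 'q' = 97 + 16 = 113
= 104 59 56 113


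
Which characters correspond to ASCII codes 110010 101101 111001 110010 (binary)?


Codes (binary): 110010 101101 111001 110010
Per-code ASCII lookup:
  110010 = 50  (range 48-57: digits, 50 - 48 = 2) → '2'
  101101 = 45  (special character) → '-'
  111001 = 57  (range 48-57: digits, 57 - 48 = 9) → '9'
  110010 = 50  (range 48-57: digits, 50 - 48 = 2) → '2'
= '2-92'


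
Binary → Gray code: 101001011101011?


Binary: 101001011101011
Gray code: G = B XOR (B >> 1)
B >> 1 = 010100101110101
101001011101011 XOR 010100101110101:
  1 XOR 0 = 1
  0 XOR 1 = 1
  1 XOR 0 = 1
  0 XOR 1 = 1
  0 XOR 0 = 0
  1 XOR 0 = 1
  0 XOR 1 = 1
  1 XOR 0 = 1
  1 XOR 1 = 0
  1 XOR 1 = 0
  0 XOR 1 = 1
  1 XOR 0 = 1
  0 XOR 1 = 1
  1 XOR 0 = 1
  1 XOR 1 = 0
= 111101110011110


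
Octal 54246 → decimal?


Positional values:
Position 0: 6 × 8^0 = 6
Position 1: 4 × 8^1 = 32
Position 2: 2 × 8^2 = 128
Position 3: 4 × 8^3 = 2048
Position 4: 5 × 8^4 = 20480
Sum = 6 + 32 + 128 + 2048 + 20480
= 22694


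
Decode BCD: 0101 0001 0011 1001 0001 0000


Each 4-bit group → digit:
  0101 → 5
  0001 → 1
  0011 → 3
  1001 → 9
  0001 → 1
  0000 → 0
= 513910


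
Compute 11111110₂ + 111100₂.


Align and add column by column (LSB to MSB, carry propagating):
  011111110
+ 000111100
  ---------
  col 0: 0 + 0 + 0 (carry in) = 0 → bit 0, carry out 0
  col 1: 1 + 0 + 0 (carry in) = 1 → bit 1, carry out 0
  col 2: 1 + 1 + 0 (carry in) = 2 → bit 0, carry out 1
  col 3: 1 + 1 + 1 (carry in) = 3 → bit 1, carry out 1
  col 4: 1 + 1 + 1 (carry in) = 3 → bit 1, carry out 1
  col 5: 1 + 1 + 1 (carry in) = 3 → bit 1, carry out 1
  col 6: 1 + 0 + 1 (carry in) = 2 → bit 0, carry out 1
  col 7: 1 + 0 + 1 (carry in) = 2 → bit 0, carry out 1
  col 8: 0 + 0 + 1 (carry in) = 1 → bit 1, carry out 0
Reading bits MSB→LSB: 100111010
Strip leading zeros: 100111010
= 100111010


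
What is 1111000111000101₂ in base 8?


Group into 3-bit groups: 001111000111000101
  001 = 1
  111 = 7
  000 = 0
  111 = 7
  000 = 0
  101 = 5
= 0o170705


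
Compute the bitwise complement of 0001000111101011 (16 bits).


Original: 0001000111101011
Invert all bits:
  bit 0: 0 → 1
  bit 1: 0 → 1
  bit 2: 0 → 1
  bit 3: 1 → 0
  bit 4: 0 → 1
  bit 5: 0 → 1
  bit 6: 0 → 1
  bit 7: 1 → 0
  bit 8: 1 → 0
  bit 9: 1 → 0
  bit 10: 1 → 0
  bit 11: 0 → 1
  bit 12: 1 → 0
  bit 13: 0 → 1
  bit 14: 1 → 0
  bit 15: 1 → 0
= 1110111000010100


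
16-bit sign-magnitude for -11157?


Sign bit: 1 (negative)
Magnitude: 11157 = 010101110010101
= 1010101110010101


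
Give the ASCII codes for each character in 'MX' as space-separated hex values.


String: 'MX'  (2 characters)
Per-character ASCII lookup:
  'M': uppercase starts at 65: 'M' = 65 + 12 = 77 → 0x4D
  'X': uppercase starts at 65: 'X' = 65 + 23 = 88 → 0x58
= 0x4D 0x58


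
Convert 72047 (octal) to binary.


Each octal digit → 3 binary bits:
  7 = 111
  2 = 010
  0 = 000
  4 = 100
  7 = 111
Concatenate: 111 010 000 100 111
= 111010000100111


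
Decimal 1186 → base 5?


Divide by 5 repeatedly:
1186 ÷ 5 = 237 remainder 1
237 ÷ 5 = 47 remainder 2
47 ÷ 5 = 9 remainder 2
9 ÷ 5 = 1 remainder 4
1 ÷ 5 = 0 remainder 1
Reading remainders bottom-up:
= 14221


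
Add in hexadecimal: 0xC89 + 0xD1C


Align and add column by column (LSB to MSB, each column mod 16 with carry):
  0C89
+ 0D1C
  ----
  col 0: 9(9) + C(12) + 0 (carry in) = 21 → 5(5), carry out 1
  col 1: 8(8) + 1(1) + 1 (carry in) = 10 → A(10), carry out 0
  col 2: C(12) + D(13) + 0 (carry in) = 25 → 9(9), carry out 1
  col 3: 0(0) + 0(0) + 1 (carry in) = 1 → 1(1), carry out 0
Reading digits MSB→LSB: 19A5
Strip leading zeros: 19A5
= 0x19A5


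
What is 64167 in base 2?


Divide by 2 repeatedly:
64167 ÷ 2 = 32083 remainder 1
32083 ÷ 2 = 16041 remainder 1
16041 ÷ 2 = 8020 remainder 1
8020 ÷ 2 = 4010 remainder 0
4010 ÷ 2 = 2005 remainder 0
2005 ÷ 2 = 1002 remainder 1
1002 ÷ 2 = 501 remainder 0
501 ÷ 2 = 250 remainder 1
250 ÷ 2 = 125 remainder 0
125 ÷ 2 = 62 remainder 1
62 ÷ 2 = 31 remainder 0
31 ÷ 2 = 15 remainder 1
15 ÷ 2 = 7 remainder 1
7 ÷ 2 = 3 remainder 1
3 ÷ 2 = 1 remainder 1
1 ÷ 2 = 0 remainder 1
Reading remainders bottom-up:
= 1111101010100111


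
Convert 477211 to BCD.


Each digit → 4-bit binary:
  4 → 0100
  7 → 0111
  7 → 0111
  2 → 0010
  1 → 0001
  1 → 0001
= 0100 0111 0111 0010 0001 0001


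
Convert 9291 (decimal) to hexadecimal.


Divide by 16 repeatedly:
9291 ÷ 16 = 580 remainder 11 (B)
580 ÷ 16 = 36 remainder 4 (4)
36 ÷ 16 = 2 remainder 4 (4)
2 ÷ 16 = 0 remainder 2 (2)
Reading remainders bottom-up:
= 0x244B


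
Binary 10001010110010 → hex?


Group into 4-bit nibbles: 0010001010110010
  0010 = 2
  0010 = 2
  1011 = B
  0010 = 2
= 0x22B2


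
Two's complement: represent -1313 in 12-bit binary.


Original: 010100100001
Step 1 - Invert all bits: 101011011110
Step 2 - Add 1: 101011011110 + 1
= 101011011111 (represents -1313)


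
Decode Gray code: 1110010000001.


Gray code: 1110010000001
MSB stays the same: 1
Each subsequent bit = prev_binary XOR current_gray:
  B[1] = 1 XOR 1 = 0
  B[2] = 0 XOR 1 = 1
  B[3] = 1 XOR 0 = 1
  B[4] = 1 XOR 0 = 1
  B[5] = 1 XOR 1 = 0
  B[6] = 0 XOR 0 = 0
  B[7] = 0 XOR 0 = 0
  B[8] = 0 XOR 0 = 0
  B[9] = 0 XOR 0 = 0
  B[10] = 0 XOR 0 = 0
  B[11] = 0 XOR 0 = 0
  B[12] = 0 XOR 1 = 1
= 1011100000001 (5889 decimal)


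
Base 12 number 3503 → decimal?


Positional values (base 12):
  3 × 12^0 = 3 × 1 = 3
  0 × 12^1 = 0 × 12 = 0
  5 × 12^2 = 5 × 144 = 720
  3 × 12^3 = 3 × 1728 = 5184
Sum = 3 + 0 + 720 + 5184
= 5907


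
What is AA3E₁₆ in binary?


Each hex digit → 4 binary bits:
  A = 1010
  A = 1010
  3 = 0011
  E = 1110
Concatenate: 1010 1010 0011 1110
= 1010101000111110


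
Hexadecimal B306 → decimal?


Positional values:
Position 0: 6 × 16^0 = 6 × 1 = 6
Position 1: 0 × 16^1 = 0 × 16 = 0
Position 2: 3 × 16^2 = 3 × 256 = 768
Position 3: B × 16^3 = 11 × 4096 = 45056
Sum = 6 + 0 + 768 + 45056
= 45830


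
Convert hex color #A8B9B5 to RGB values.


Hex: #A8B9B5
R = A8₁₆ = 168
G = B9₁₆ = 185
B = B5₁₆ = 181
= RGB(168, 185, 181)


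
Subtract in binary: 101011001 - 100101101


Align and subtract column by column (LSB to MSB, borrowing when needed):
  101011001
- 100101101
  ---------
  col 0: (1 - 0 borrow-in) - 1 → 1 - 1 = 0, borrow out 0
  col 1: (0 - 0 borrow-in) - 0 → 0 - 0 = 0, borrow out 0
  col 2: (0 - 0 borrow-in) - 1 → borrow from next column: (0+2) - 1 = 1, borrow out 1
  col 3: (1 - 1 borrow-in) - 1 → borrow from next column: (0+2) - 1 = 1, borrow out 1
  col 4: (1 - 1 borrow-in) - 0 → 0 - 0 = 0, borrow out 0
  col 5: (0 - 0 borrow-in) - 1 → borrow from next column: (0+2) - 1 = 1, borrow out 1
  col 6: (1 - 1 borrow-in) - 0 → 0 - 0 = 0, borrow out 0
  col 7: (0 - 0 borrow-in) - 0 → 0 - 0 = 0, borrow out 0
  col 8: (1 - 0 borrow-in) - 1 → 1 - 1 = 0, borrow out 0
Reading bits MSB→LSB: 000101100
Strip leading zeros: 101100
= 101100


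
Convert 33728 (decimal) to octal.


Divide by 8 repeatedly:
33728 ÷ 8 = 4216 remainder 0
4216 ÷ 8 = 527 remainder 0
527 ÷ 8 = 65 remainder 7
65 ÷ 8 = 8 remainder 1
8 ÷ 8 = 1 remainder 0
1 ÷ 8 = 0 remainder 1
Reading remainders bottom-up:
= 0o101700


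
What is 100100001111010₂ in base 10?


Positional values:
Bit 1: 1 × 2^1 = 2
Bit 3: 1 × 2^3 = 8
Bit 4: 1 × 2^4 = 16
Bit 5: 1 × 2^5 = 32
Bit 6: 1 × 2^6 = 64
Bit 11: 1 × 2^11 = 2048
Bit 14: 1 × 2^14 = 16384
Sum = 2 + 8 + 16 + 32 + 64 + 2048 + 16384
= 18554


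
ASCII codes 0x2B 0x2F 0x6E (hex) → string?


Codes (hex): 0x2B 0x2F 0x6E
Per-code ASCII lookup:
  0x2B = 43  (special character) → '+'
  0x2F = 47  (special character) → '/'
  0x6E = 110  (range 97-122: lowercase, 110 - 97 = 13) → 'n'
= '+/n'


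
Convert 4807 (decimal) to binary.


Divide by 2 repeatedly:
4807 ÷ 2 = 2403 remainder 1
2403 ÷ 2 = 1201 remainder 1
1201 ÷ 2 = 600 remainder 1
600 ÷ 2 = 300 remainder 0
300 ÷ 2 = 150 remainder 0
150 ÷ 2 = 75 remainder 0
75 ÷ 2 = 37 remainder 1
37 ÷ 2 = 18 remainder 1
18 ÷ 2 = 9 remainder 0
9 ÷ 2 = 4 remainder 1
4 ÷ 2 = 2 remainder 0
2 ÷ 2 = 1 remainder 0
1 ÷ 2 = 0 remainder 1
Reading remainders bottom-up:
= 1001011000111


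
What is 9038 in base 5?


Divide by 5 repeatedly:
9038 ÷ 5 = 1807 remainder 3
1807 ÷ 5 = 361 remainder 2
361 ÷ 5 = 72 remainder 1
72 ÷ 5 = 14 remainder 2
14 ÷ 5 = 2 remainder 4
2 ÷ 5 = 0 remainder 2
Reading remainders bottom-up:
= 242123
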